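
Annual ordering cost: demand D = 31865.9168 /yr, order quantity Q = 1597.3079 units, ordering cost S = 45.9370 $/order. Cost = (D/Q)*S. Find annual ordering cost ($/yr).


Number of orders = D/Q = 19.9498
Cost = 19.9498 * 45.9370 = 916.4323

916.4323 $/yr


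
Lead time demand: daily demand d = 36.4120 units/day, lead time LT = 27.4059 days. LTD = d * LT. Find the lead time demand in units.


LTD = 36.4120 * 27.4059 = 997.9036

997.9036 units


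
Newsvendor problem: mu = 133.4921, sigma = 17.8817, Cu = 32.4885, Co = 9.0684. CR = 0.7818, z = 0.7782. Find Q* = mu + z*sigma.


CR = Cu/(Cu+Co) = 32.4885/(32.4885+9.0684) = 0.7818
z = 0.7782
Q* = 133.4921 + 0.7782 * 17.8817 = 147.4076

147.4076 units


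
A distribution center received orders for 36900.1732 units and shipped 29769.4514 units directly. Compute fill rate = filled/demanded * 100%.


FR = 29769.4514 / 36900.1732 * 100 = 80.6756

80.6756%


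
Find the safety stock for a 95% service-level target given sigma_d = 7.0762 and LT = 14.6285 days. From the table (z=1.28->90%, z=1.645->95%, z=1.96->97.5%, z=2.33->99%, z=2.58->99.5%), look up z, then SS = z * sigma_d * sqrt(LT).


From the table, SL = 95% corresponds to z = 1.645
sqrt(LT) = sqrt(14.6285) = 3.8247
SS = 1.645 * 7.0762 * 3.8247 = 44.5211

44.5211 units


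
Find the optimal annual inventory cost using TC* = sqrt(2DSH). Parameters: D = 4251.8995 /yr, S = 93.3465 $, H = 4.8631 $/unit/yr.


2*D*S*H = 3860328.1641
TC* = sqrt(3860328.1641) = 1964.7718

1964.7718 $/yr


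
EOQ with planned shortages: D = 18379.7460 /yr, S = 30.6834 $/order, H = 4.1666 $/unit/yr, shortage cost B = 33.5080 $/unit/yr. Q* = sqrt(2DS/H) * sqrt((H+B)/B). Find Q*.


sqrt(2DS/H) = 520.2901
sqrt((H+B)/B) = 1.0604
Q* = 520.2901 * 1.0604 = 551.6907

551.6907 units


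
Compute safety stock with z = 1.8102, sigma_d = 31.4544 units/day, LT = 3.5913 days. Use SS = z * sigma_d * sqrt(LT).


sqrt(LT) = sqrt(3.5913) = 1.8951
SS = 1.8102 * 31.4544 * 1.8951 = 107.9031

107.9031 units


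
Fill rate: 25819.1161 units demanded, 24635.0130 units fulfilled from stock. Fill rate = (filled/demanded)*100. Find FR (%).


FR = 24635.0130 / 25819.1161 * 100 = 95.4139

95.4139%


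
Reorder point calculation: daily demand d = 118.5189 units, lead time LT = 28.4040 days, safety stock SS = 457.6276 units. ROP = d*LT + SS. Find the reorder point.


d*LT = 118.5189 * 28.4040 = 3366.4108
ROP = 3366.4108 + 457.6276 = 3824.0384

3824.0384 units


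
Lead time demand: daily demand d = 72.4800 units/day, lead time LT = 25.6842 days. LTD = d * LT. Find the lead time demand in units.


LTD = 72.4800 * 25.6842 = 1861.5908

1861.5908 units


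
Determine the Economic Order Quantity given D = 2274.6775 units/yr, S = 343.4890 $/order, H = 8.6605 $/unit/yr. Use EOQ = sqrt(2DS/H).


2*D*S = 2 * 2274.6775 * 343.4890 = 1562653.3996
2*D*S/H = 180434.5476
EOQ = sqrt(180434.5476) = 424.7759

424.7759 units


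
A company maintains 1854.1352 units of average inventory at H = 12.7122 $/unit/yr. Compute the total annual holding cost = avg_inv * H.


Cost = 1854.1352 * 12.7122 = 23570.1375

23570.1375 $/yr


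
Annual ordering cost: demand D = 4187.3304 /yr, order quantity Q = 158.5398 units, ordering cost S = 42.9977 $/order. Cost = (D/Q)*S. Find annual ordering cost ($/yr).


Number of orders = D/Q = 26.4119
Cost = 26.4119 * 42.9977 = 1135.6491

1135.6491 $/yr


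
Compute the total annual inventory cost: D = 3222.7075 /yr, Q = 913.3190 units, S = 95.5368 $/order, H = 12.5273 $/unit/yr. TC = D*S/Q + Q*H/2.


Ordering cost = D*S/Q = 337.1080
Holding cost = Q*H/2 = 5720.7106
TC = 337.1080 + 5720.7106 = 6057.8186

6057.8186 $/yr


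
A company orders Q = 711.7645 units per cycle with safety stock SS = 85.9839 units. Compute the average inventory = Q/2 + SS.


Q/2 = 355.8822
Avg = 355.8822 + 85.9839 = 441.8662

441.8662 units


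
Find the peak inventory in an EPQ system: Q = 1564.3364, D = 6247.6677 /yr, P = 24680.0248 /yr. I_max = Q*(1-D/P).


D/P = 0.2531
1 - D/P = 0.7469
I_max = 1564.3364 * 0.7469 = 1168.3297

1168.3297 units


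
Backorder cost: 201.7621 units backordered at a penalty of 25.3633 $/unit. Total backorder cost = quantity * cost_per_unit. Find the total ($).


Total = 201.7621 * 25.3633 = 5117.3527

5117.3527 $


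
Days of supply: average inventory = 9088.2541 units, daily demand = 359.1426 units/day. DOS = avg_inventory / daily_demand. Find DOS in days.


DOS = 9088.2541 / 359.1426 = 25.3054

25.3054 days


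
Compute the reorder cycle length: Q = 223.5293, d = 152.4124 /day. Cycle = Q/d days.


Cycle = 223.5293 / 152.4124 = 1.4666

1.4666 days


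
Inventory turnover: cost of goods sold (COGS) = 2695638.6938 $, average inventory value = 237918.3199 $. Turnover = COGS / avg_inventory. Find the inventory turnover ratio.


Turnover = 2695638.6938 / 237918.3199 = 11.3301

11.3301


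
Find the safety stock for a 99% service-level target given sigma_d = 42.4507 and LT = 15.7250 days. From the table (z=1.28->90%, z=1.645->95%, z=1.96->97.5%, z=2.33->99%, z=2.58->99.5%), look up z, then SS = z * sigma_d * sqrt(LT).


From the table, SL = 99% corresponds to z = 2.33
sqrt(LT) = sqrt(15.7250) = 3.9655
SS = 2.33 * 42.4507 * 3.9655 = 392.2258

392.2258 units


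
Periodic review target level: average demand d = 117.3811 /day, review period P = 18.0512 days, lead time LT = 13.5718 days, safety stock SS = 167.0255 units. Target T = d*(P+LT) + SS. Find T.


P + LT = 31.6230
d*(P+LT) = 117.3811 * 31.6230 = 3711.9425
T = 3711.9425 + 167.0255 = 3878.9680

3878.9680 units


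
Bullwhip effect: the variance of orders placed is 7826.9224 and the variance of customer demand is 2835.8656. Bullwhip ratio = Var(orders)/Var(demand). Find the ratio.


BW = 7826.9224 / 2835.8656 = 2.7600

2.7600


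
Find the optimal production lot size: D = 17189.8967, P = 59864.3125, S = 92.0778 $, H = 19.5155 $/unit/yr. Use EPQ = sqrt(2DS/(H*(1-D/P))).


1 - D/P = 1 - 0.2871 = 0.7129
H*(1-D/P) = 13.9117
2DS = 3165615.7407
EPQ = sqrt(227551.0946) = 477.0232

477.0232 units


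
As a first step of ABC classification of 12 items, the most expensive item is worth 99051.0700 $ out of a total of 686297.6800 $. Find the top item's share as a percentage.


Top item = 99051.0700
Total = 686297.6800
Percentage = 99051.0700 / 686297.6800 * 100 = 14.4327

14.4327%


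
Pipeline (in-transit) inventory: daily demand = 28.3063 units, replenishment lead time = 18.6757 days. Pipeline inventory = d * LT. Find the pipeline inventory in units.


Pipeline = 28.3063 * 18.6757 = 528.6400

528.6400 units


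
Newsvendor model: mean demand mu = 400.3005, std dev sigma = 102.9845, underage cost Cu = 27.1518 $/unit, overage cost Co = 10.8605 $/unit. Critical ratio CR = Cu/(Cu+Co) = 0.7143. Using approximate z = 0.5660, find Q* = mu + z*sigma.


CR = Cu/(Cu+Co) = 27.1518/(27.1518+10.8605) = 0.7143
z = 0.5660
Q* = 400.3005 + 0.5660 * 102.9845 = 458.5897

458.5897 units


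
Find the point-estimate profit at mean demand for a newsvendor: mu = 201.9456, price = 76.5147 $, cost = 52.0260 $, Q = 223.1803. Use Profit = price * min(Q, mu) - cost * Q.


Sales at mu = min(223.1803, 201.9456) = 201.9456
Revenue = 76.5147 * 201.9456 = 15451.8070
Total cost = 52.0260 * 223.1803 = 11611.1783
Profit = 15451.8070 - 11611.1783 = 3840.6287

3840.6287 $


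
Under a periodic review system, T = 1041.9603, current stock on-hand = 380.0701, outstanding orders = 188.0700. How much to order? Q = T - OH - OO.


Inventory position = OH + OO = 380.0701 + 188.0700 = 568.1401
Q = 1041.9603 - 568.1401 = 473.8202

473.8202 units


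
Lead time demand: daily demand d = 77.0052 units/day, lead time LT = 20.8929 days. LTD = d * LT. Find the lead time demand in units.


LTD = 77.0052 * 20.8929 = 1608.8619

1608.8619 units


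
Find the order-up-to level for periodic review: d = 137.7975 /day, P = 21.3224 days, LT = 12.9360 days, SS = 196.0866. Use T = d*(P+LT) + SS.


P + LT = 34.2584
d*(P+LT) = 137.7975 * 34.2584 = 4720.7219
T = 4720.7219 + 196.0866 = 4916.8085

4916.8085 units


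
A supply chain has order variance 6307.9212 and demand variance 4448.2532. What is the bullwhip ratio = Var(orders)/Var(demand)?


BW = 6307.9212 / 4448.2532 = 1.4181

1.4181


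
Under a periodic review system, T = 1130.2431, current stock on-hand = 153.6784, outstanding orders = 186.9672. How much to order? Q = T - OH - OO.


Inventory position = OH + OO = 153.6784 + 186.9672 = 340.6456
Q = 1130.2431 - 340.6456 = 789.5975

789.5975 units


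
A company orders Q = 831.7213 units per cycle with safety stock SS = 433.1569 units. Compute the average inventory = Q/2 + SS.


Q/2 = 415.8607
Avg = 415.8607 + 433.1569 = 849.0176

849.0176 units


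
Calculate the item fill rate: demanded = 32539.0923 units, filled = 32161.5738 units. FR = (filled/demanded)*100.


FR = 32161.5738 / 32539.0923 * 100 = 98.8398

98.8398%


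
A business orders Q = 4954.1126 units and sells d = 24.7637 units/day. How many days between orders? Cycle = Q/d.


Cycle = 4954.1126 / 24.7637 = 200.0554

200.0554 days


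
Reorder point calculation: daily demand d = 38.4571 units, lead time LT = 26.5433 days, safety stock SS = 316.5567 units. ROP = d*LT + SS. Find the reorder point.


d*LT = 38.4571 * 26.5433 = 1020.7783
ROP = 1020.7783 + 316.5567 = 1337.3350

1337.3350 units


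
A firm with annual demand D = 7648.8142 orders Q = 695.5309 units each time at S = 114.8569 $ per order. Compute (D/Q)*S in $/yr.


Number of orders = D/Q = 10.9971
Cost = 10.9971 * 114.8569 = 1263.0914

1263.0914 $/yr


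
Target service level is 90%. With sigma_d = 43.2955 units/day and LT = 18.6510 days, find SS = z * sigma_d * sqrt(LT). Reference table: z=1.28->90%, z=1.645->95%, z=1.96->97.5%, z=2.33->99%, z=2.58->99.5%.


From the table, SL = 90% corresponds to z = 1.28
sqrt(LT) = sqrt(18.6510) = 4.3187
SS = 1.28 * 43.2955 * 4.3187 = 239.3337

239.3337 units


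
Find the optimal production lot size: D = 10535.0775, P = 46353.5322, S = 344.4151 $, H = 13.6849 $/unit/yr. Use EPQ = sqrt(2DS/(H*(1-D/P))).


1 - D/P = 1 - 0.2273 = 0.7727
H*(1-D/P) = 10.5746
2DS = 7256879.5413
EPQ = sqrt(686253.0287) = 828.4039

828.4039 units


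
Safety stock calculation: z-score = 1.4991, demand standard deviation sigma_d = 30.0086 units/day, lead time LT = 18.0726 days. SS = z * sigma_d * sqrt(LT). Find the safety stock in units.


sqrt(LT) = sqrt(18.0726) = 4.2512
SS = 1.4991 * 30.0086 * 4.2512 = 191.2435

191.2435 units


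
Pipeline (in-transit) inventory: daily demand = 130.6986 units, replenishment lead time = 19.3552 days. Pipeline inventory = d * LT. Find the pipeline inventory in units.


Pipeline = 130.6986 * 19.3552 = 2529.6975

2529.6975 units


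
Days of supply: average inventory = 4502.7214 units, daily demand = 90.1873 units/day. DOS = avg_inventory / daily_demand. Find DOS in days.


DOS = 4502.7214 / 90.1873 = 49.9263

49.9263 days


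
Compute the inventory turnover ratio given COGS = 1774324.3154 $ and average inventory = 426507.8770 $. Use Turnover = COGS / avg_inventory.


Turnover = 1774324.3154 / 426507.8770 = 4.1601

4.1601


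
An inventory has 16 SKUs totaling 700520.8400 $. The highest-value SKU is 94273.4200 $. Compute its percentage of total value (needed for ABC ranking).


Top item = 94273.4200
Total = 700520.8400
Percentage = 94273.4200 / 700520.8400 * 100 = 13.4576

13.4576%


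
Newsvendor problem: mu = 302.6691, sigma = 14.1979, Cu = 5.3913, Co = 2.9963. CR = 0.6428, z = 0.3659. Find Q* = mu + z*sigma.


CR = Cu/(Cu+Co) = 5.3913/(5.3913+2.9963) = 0.6428
z = 0.3659
Q* = 302.6691 + 0.3659 * 14.1979 = 307.8641

307.8641 units


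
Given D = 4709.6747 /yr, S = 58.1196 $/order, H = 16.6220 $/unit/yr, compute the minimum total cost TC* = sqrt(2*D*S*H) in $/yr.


2*D*S*H = 9099694.2759
TC* = sqrt(9099694.2759) = 3016.5700

3016.5700 $/yr


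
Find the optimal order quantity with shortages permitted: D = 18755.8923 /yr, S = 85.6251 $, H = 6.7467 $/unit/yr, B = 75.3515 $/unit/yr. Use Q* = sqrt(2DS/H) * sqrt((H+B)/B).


sqrt(2DS/H) = 689.9835
sqrt((H+B)/B) = 1.0438
Q* = 689.9835 * 1.0438 = 720.2107

720.2107 units


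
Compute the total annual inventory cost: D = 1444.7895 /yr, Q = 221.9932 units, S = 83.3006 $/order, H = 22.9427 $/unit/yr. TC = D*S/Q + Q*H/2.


Ordering cost = D*S/Q = 542.1420
Holding cost = Q*H/2 = 2546.5617
TC = 542.1420 + 2546.5617 = 3088.7037

3088.7037 $/yr


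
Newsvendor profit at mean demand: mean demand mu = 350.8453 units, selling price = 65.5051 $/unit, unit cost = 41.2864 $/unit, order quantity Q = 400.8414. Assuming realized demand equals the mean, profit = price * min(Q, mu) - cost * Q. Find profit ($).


Sales at mu = min(400.8414, 350.8453) = 350.8453
Revenue = 65.5051 * 350.8453 = 22982.1565
Total cost = 41.2864 * 400.8414 = 16549.2984
Profit = 22982.1565 - 16549.2984 = 6432.8581

6432.8581 $


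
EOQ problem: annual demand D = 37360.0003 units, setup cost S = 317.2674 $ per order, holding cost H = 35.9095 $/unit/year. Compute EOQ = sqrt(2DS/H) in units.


2*D*S = 2 * 37360.0003 * 317.2674 = 23706220.3184
2*D*S/H = 660165.7032
EOQ = sqrt(660165.7032) = 812.5058

812.5058 units


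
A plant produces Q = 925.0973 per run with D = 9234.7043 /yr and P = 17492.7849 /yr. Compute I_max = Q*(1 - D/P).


D/P = 0.5279
1 - D/P = 0.4721
I_max = 925.0973 * 0.4721 = 436.7245

436.7245 units


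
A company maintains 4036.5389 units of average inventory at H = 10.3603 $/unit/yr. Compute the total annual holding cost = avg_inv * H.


Cost = 4036.5389 * 10.3603 = 41819.7540

41819.7540 $/yr


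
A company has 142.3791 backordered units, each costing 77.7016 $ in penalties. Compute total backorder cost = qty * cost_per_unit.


Total = 142.3791 * 77.7016 = 11063.0839

11063.0839 $


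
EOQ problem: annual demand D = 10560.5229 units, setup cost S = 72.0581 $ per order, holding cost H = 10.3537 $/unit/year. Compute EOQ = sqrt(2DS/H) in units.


2*D*S = 2 * 10560.5229 * 72.0581 = 1521942.4304
2*D*S/H = 146995.0289
EOQ = sqrt(146995.0289) = 383.3993

383.3993 units


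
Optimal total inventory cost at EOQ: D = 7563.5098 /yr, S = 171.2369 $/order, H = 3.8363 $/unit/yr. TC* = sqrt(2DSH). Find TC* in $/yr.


2*D*S*H = 9937183.0148
TC* = sqrt(9937183.0148) = 3152.3298

3152.3298 $/yr


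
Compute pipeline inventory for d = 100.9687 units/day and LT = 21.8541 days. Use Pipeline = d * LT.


Pipeline = 100.9687 * 21.8541 = 2206.5801

2206.5801 units


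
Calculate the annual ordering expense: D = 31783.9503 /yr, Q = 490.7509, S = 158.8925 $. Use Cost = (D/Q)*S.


Number of orders = D/Q = 64.7660
Cost = 64.7660 * 158.8925 = 10290.8244

10290.8244 $/yr


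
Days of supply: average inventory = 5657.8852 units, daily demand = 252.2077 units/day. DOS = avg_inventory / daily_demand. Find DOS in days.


DOS = 5657.8852 / 252.2077 = 22.4334

22.4334 days


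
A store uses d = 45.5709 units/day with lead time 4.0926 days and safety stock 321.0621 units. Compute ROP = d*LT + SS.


d*LT = 45.5709 * 4.0926 = 186.5035
ROP = 186.5035 + 321.0621 = 507.5656

507.5656 units


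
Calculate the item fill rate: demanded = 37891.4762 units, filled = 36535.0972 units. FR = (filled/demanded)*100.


FR = 36535.0972 / 37891.4762 * 100 = 96.4204

96.4204%


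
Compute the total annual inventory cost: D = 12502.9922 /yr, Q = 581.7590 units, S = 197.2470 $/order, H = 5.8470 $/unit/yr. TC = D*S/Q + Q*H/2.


Ordering cost = D*S/Q = 4239.1741
Holding cost = Q*H/2 = 1700.7724
TC = 4239.1741 + 1700.7724 = 5939.9466

5939.9466 $/yr


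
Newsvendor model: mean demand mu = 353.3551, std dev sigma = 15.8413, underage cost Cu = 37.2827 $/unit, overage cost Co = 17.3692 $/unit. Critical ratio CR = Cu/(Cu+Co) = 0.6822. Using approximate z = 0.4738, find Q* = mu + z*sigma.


CR = Cu/(Cu+Co) = 37.2827/(37.2827+17.3692) = 0.6822
z = 0.4738
Q* = 353.3551 + 0.4738 * 15.8413 = 360.8607

360.8607 units


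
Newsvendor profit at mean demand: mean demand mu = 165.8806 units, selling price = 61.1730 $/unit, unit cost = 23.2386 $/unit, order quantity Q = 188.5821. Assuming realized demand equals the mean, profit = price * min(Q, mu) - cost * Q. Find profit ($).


Sales at mu = min(188.5821, 165.8806) = 165.8806
Revenue = 61.1730 * 165.8806 = 10147.4139
Total cost = 23.2386 * 188.5821 = 4382.3840
Profit = 10147.4139 - 4382.3840 = 5765.0300

5765.0300 $


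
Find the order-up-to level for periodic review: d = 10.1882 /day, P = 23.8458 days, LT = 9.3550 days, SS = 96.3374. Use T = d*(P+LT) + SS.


P + LT = 33.2008
d*(P+LT) = 10.1882 * 33.2008 = 338.2564
T = 338.2564 + 96.3374 = 434.5938

434.5938 units


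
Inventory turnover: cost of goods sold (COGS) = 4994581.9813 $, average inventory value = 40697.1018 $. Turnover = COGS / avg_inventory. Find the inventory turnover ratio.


Turnover = 4994581.9813 / 40697.1018 = 122.7257

122.7257


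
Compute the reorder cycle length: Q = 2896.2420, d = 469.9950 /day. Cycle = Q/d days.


Cycle = 2896.2420 / 469.9950 = 6.1623

6.1623 days


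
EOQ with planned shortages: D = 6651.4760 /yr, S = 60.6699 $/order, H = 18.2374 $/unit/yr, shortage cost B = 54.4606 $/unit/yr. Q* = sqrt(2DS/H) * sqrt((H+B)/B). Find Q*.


sqrt(2DS/H) = 210.3678
sqrt((H+B)/B) = 1.1554
Q* = 210.3678 * 1.1554 = 243.0520

243.0520 units


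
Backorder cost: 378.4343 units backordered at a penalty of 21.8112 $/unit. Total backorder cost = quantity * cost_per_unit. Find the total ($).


Total = 378.4343 * 21.8112 = 8254.1062

8254.1062 $


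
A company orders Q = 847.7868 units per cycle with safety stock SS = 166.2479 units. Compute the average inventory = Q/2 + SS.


Q/2 = 423.8934
Avg = 423.8934 + 166.2479 = 590.1413

590.1413 units


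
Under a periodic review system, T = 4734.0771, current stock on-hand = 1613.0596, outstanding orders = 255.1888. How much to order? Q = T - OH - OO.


Inventory position = OH + OO = 1613.0596 + 255.1888 = 1868.2484
Q = 4734.0771 - 1868.2484 = 2865.8287

2865.8287 units


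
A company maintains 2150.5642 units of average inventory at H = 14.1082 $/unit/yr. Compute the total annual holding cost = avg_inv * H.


Cost = 2150.5642 * 14.1082 = 30340.5898

30340.5898 $/yr


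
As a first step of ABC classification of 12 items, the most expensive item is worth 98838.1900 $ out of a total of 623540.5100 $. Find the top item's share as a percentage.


Top item = 98838.1900
Total = 623540.5100
Percentage = 98838.1900 / 623540.5100 * 100 = 15.8511

15.8511%


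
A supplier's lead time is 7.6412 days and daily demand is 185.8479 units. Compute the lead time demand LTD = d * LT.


LTD = 185.8479 * 7.6412 = 1420.1010

1420.1010 units


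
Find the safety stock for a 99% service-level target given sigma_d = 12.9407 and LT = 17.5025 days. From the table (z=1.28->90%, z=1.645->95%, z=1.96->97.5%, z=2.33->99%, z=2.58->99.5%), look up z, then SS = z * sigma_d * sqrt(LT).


From the table, SL = 99% corresponds to z = 2.33
sqrt(LT) = sqrt(17.5025) = 4.1836
SS = 2.33 * 12.9407 * 4.1836 = 126.1432

126.1432 units


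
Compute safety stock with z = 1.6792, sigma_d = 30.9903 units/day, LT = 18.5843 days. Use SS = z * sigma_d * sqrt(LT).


sqrt(LT) = sqrt(18.5843) = 4.3110
SS = 1.6792 * 30.9903 * 4.3110 = 224.3372

224.3372 units


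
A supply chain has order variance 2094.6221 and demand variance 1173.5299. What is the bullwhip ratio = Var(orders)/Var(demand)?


BW = 2094.6221 / 1173.5299 = 1.7849

1.7849


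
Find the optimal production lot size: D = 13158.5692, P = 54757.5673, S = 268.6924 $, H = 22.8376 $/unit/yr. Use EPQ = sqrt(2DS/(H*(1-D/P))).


1 - D/P = 1 - 0.2403 = 0.7597
H*(1-D/P) = 17.3496
2DS = 7071215.0778
EPQ = sqrt(407572.4871) = 638.4140

638.4140 units


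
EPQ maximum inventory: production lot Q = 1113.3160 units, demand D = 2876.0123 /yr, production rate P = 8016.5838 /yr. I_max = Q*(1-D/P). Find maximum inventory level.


D/P = 0.3588
1 - D/P = 0.6412
I_max = 1113.3160 * 0.6412 = 713.9052

713.9052 units


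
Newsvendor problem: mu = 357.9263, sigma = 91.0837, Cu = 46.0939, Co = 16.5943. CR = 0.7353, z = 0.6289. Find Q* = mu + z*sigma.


CR = Cu/(Cu+Co) = 46.0939/(46.0939+16.5943) = 0.7353
z = 0.6289
Q* = 357.9263 + 0.6289 * 91.0837 = 415.2088

415.2088 units


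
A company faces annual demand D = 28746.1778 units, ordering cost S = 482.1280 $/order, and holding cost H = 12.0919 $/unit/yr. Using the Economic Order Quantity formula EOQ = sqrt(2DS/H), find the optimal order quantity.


2*D*S = 2 * 28746.1778 * 482.1280 = 27718674.4207
2*D*S/H = 2292334.0766
EOQ = sqrt(2292334.0766) = 1514.0456

1514.0456 units


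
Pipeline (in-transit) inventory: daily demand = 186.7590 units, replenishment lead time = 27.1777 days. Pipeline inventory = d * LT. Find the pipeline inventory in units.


Pipeline = 186.7590 * 27.1777 = 5075.6801

5075.6801 units


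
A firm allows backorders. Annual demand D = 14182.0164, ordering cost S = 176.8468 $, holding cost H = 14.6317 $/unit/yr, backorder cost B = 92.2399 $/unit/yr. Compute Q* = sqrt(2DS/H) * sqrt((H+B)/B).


sqrt(2DS/H) = 585.5112
sqrt((H+B)/B) = 1.0764
Q* = 585.5112 * 1.0764 = 630.2414

630.2414 units


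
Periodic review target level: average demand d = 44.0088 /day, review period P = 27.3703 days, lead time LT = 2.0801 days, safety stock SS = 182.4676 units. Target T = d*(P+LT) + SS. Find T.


P + LT = 29.4504
d*(P+LT) = 44.0088 * 29.4504 = 1296.0768
T = 1296.0768 + 182.4676 = 1478.5444

1478.5444 units


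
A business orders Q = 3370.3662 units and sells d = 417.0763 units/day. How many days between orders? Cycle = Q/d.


Cycle = 3370.3662 / 417.0763 = 8.0809

8.0809 days


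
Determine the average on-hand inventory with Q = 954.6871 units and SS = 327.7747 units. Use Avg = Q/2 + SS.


Q/2 = 477.3435
Avg = 477.3435 + 327.7747 = 805.1182

805.1182 units


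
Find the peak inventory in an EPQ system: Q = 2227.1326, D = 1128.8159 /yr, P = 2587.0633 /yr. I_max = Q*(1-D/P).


D/P = 0.4363
1 - D/P = 0.5637
I_max = 2227.1326 * 0.5637 = 1255.3656

1255.3656 units


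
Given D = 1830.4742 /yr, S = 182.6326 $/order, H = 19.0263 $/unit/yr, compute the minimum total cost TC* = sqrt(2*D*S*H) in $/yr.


2*D*S*H = 12721146.3746
TC* = sqrt(12721146.3746) = 3566.6716

3566.6716 $/yr


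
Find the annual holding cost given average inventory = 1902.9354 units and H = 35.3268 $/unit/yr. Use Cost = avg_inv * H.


Cost = 1902.9354 * 35.3268 = 67224.6183

67224.6183 $/yr


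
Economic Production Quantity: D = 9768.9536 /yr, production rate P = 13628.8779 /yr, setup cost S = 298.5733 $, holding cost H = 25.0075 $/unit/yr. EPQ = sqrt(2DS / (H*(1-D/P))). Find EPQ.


1 - D/P = 1 - 0.7168 = 0.2832
H*(1-D/P) = 7.0825
2DS = 5833497.4278
EPQ = sqrt(823644.9624) = 907.5489

907.5489 units


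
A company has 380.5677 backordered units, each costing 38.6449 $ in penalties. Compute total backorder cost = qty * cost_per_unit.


Total = 380.5677 * 38.6449 = 14707.0007

14707.0007 $


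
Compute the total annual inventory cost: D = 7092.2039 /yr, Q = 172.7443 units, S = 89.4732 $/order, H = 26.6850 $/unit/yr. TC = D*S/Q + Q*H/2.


Ordering cost = D*S/Q = 3673.4189
Holding cost = Q*H/2 = 2304.8408
TC = 3673.4189 + 2304.8408 = 5978.2597

5978.2597 $/yr


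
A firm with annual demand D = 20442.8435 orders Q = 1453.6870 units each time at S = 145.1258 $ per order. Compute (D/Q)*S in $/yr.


Number of orders = D/Q = 14.0628
Cost = 14.0628 * 145.1258 = 2040.8685

2040.8685 $/yr


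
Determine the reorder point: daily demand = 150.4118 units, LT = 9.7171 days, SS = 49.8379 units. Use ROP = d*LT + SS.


d*LT = 150.4118 * 9.7171 = 1461.5665
ROP = 1461.5665 + 49.8379 = 1511.4044

1511.4044 units


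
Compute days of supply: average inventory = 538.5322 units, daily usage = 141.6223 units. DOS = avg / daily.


DOS = 538.5322 / 141.6223 = 3.8026

3.8026 days


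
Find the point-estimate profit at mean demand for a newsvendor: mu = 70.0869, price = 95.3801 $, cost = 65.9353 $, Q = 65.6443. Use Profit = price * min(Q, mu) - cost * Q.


Sales at mu = min(65.6443, 70.0869) = 65.6443
Revenue = 95.3801 * 65.6443 = 6261.1599
Total cost = 65.9353 * 65.6443 = 4328.2766
Profit = 6261.1599 - 4328.2766 = 1932.8833

1932.8833 $


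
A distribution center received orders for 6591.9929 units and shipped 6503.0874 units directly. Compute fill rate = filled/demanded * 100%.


FR = 6503.0874 / 6591.9929 * 100 = 98.6513

98.6513%


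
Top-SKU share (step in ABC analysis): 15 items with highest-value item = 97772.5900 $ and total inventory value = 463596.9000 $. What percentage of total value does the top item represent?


Top item = 97772.5900
Total = 463596.9000
Percentage = 97772.5900 / 463596.9000 * 100 = 21.0900

21.0900%


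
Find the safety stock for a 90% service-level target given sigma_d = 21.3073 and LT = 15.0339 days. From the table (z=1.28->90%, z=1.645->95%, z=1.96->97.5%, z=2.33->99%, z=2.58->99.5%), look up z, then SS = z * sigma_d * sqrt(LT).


From the table, SL = 90% corresponds to z = 1.28
sqrt(LT) = sqrt(15.0339) = 3.8774
SS = 1.28 * 21.3073 * 3.8774 = 105.7485

105.7485 units


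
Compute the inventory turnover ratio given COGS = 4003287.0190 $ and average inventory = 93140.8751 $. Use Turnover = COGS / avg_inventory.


Turnover = 4003287.0190 / 93140.8751 = 42.9810

42.9810


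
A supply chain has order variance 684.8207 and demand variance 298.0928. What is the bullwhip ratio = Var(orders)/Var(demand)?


BW = 684.8207 / 298.0928 = 2.2973

2.2973


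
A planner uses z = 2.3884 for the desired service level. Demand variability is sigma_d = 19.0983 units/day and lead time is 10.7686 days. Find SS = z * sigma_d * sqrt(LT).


sqrt(LT) = sqrt(10.7686) = 3.2816
SS = 2.3884 * 19.0983 * 3.2816 = 149.6861

149.6861 units


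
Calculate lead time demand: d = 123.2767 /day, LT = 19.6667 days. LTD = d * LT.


LTD = 123.2767 * 19.6667 = 2424.4459

2424.4459 units


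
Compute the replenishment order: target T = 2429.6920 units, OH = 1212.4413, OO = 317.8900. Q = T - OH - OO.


Inventory position = OH + OO = 1212.4413 + 317.8900 = 1530.3313
Q = 2429.6920 - 1530.3313 = 899.3607

899.3607 units


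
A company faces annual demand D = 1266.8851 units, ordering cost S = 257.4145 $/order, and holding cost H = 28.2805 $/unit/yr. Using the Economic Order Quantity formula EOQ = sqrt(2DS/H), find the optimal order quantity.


2*D*S = 2 * 1266.8851 * 257.4145 = 652229.1891
2*D*S/H = 23062.8592
EOQ = sqrt(23062.8592) = 151.8646

151.8646 units


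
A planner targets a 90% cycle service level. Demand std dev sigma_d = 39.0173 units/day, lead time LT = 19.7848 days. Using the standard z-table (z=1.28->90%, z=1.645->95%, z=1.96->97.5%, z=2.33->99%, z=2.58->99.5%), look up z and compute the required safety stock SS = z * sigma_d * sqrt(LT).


From the table, SL = 90% corresponds to z = 1.28
sqrt(LT) = sqrt(19.7848) = 4.4480
SS = 1.28 * 39.0173 * 4.4480 = 222.1432

222.1432 units


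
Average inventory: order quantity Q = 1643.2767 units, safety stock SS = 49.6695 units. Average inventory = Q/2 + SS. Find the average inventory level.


Q/2 = 821.6383
Avg = 821.6383 + 49.6695 = 871.3078

871.3078 units


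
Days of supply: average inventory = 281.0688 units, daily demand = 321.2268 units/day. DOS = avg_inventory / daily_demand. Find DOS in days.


DOS = 281.0688 / 321.2268 = 0.8750

0.8750 days


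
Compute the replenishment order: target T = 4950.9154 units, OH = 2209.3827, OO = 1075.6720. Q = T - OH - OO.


Inventory position = OH + OO = 2209.3827 + 1075.6720 = 3285.0547
Q = 4950.9154 - 3285.0547 = 1665.8607

1665.8607 units


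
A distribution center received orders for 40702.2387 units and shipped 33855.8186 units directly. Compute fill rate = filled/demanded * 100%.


FR = 33855.8186 / 40702.2387 * 100 = 83.1793

83.1793%


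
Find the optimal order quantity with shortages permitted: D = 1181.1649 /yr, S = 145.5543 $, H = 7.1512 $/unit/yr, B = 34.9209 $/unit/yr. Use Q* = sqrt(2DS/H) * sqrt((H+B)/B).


sqrt(2DS/H) = 219.2771
sqrt((H+B)/B) = 1.0976
Q* = 219.2771 * 1.0976 = 240.6843

240.6843 units


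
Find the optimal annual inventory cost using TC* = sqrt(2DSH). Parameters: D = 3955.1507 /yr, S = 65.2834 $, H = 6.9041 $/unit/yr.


2*D*S*H = 3565355.7425
TC* = sqrt(3565355.7425) = 1888.2150

1888.2150 $/yr


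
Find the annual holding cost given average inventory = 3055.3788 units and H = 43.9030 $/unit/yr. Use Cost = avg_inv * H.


Cost = 3055.3788 * 43.9030 = 134140.2955

134140.2955 $/yr


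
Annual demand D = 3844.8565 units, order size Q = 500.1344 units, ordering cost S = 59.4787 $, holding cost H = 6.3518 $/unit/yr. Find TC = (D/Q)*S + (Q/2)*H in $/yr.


Ordering cost = D*S/Q = 457.2512
Holding cost = Q*H/2 = 1588.3768
TC = 457.2512 + 1588.3768 = 2045.6281

2045.6281 $/yr


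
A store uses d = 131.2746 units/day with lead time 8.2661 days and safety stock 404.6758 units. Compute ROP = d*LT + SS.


d*LT = 131.2746 * 8.2661 = 1085.1290
ROP = 1085.1290 + 404.6758 = 1489.8048

1489.8048 units


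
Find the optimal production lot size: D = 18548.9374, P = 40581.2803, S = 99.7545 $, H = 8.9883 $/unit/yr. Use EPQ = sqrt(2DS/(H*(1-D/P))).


1 - D/P = 1 - 0.4571 = 0.5429
H*(1-D/P) = 4.8799
2DS = 3700679.9517
EPQ = sqrt(758348.8463) = 870.8323

870.8323 units


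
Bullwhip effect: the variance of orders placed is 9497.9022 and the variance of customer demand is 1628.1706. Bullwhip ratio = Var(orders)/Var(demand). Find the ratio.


BW = 9497.9022 / 1628.1706 = 5.8335

5.8335


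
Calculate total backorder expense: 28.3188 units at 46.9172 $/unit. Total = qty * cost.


Total = 28.3188 * 46.9172 = 1328.6388

1328.6388 $


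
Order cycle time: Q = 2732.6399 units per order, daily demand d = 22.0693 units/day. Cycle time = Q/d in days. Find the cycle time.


Cycle = 2732.6399 / 22.0693 = 123.8209

123.8209 days


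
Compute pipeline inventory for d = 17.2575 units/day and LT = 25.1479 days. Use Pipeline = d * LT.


Pipeline = 17.2575 * 25.1479 = 433.9899

433.9899 units


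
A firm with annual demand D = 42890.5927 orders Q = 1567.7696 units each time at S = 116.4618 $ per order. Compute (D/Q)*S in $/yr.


Number of orders = D/Q = 27.3577
Cost = 27.3577 * 116.4618 = 3186.1286

3186.1286 $/yr


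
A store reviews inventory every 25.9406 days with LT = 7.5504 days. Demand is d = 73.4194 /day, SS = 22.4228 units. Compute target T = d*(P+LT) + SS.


P + LT = 33.4910
d*(P+LT) = 73.4194 * 33.4910 = 2458.8891
T = 2458.8891 + 22.4228 = 2481.3119

2481.3119 units


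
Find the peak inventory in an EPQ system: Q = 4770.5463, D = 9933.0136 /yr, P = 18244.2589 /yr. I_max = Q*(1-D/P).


D/P = 0.5444
1 - D/P = 0.4556
I_max = 4770.5463 * 0.4556 = 2173.2415

2173.2415 units


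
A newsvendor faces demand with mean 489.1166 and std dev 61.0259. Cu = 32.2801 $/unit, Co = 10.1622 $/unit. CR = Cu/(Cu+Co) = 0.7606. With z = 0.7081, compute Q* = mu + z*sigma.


CR = Cu/(Cu+Co) = 32.2801/(32.2801+10.1622) = 0.7606
z = 0.7081
Q* = 489.1166 + 0.7081 * 61.0259 = 532.3290

532.3290 units


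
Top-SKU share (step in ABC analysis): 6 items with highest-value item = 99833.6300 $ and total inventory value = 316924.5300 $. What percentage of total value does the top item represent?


Top item = 99833.6300
Total = 316924.5300
Percentage = 99833.6300 / 316924.5300 * 100 = 31.5008

31.5008%


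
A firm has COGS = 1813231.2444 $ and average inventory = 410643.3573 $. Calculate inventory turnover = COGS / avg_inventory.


Turnover = 1813231.2444 / 410643.3573 = 4.4156

4.4156


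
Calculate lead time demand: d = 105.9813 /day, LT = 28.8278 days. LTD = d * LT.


LTD = 105.9813 * 28.8278 = 3055.2077

3055.2077 units


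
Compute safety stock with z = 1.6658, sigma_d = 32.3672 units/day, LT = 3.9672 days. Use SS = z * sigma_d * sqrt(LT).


sqrt(LT) = sqrt(3.9672) = 1.9918
SS = 1.6658 * 32.3672 * 1.9918 = 107.3915

107.3915 units


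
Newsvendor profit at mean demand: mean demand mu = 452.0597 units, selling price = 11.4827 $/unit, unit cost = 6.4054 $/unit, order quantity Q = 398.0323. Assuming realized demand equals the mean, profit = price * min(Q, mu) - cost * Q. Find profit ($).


Sales at mu = min(398.0323, 452.0597) = 398.0323
Revenue = 11.4827 * 398.0323 = 4570.4855
Total cost = 6.4054 * 398.0323 = 2549.5561
Profit = 4570.4855 - 2549.5561 = 2020.9294

2020.9294 $


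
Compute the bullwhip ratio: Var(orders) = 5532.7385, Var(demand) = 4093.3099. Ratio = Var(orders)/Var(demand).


BW = 5532.7385 / 4093.3099 = 1.3517

1.3517


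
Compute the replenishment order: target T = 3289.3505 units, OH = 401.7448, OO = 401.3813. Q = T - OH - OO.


Inventory position = OH + OO = 401.7448 + 401.3813 = 803.1261
Q = 3289.3505 - 803.1261 = 2486.2244

2486.2244 units


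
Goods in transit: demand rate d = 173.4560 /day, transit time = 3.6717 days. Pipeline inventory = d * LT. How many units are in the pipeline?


Pipeline = 173.4560 * 3.6717 = 636.8784

636.8784 units


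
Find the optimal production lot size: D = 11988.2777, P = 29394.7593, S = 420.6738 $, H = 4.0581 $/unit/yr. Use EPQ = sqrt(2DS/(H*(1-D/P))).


1 - D/P = 1 - 0.4078 = 0.5922
H*(1-D/P) = 2.4031
2DS = 10086308.6710
EPQ = sqrt(4197284.6490) = 2048.7276

2048.7276 units


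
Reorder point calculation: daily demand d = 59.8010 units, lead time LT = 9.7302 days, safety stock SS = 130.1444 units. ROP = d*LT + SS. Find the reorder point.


d*LT = 59.8010 * 9.7302 = 581.8757
ROP = 581.8757 + 130.1444 = 712.0201

712.0201 units


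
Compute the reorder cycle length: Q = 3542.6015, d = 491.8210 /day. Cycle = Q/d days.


Cycle = 3542.6015 / 491.8210 = 7.2030

7.2030 days


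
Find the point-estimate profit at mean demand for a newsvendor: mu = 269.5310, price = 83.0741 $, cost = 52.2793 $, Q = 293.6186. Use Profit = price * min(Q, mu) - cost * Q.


Sales at mu = min(293.6186, 269.5310) = 269.5310
Revenue = 83.0741 * 269.5310 = 22391.0452
Total cost = 52.2793 * 293.6186 = 15350.1749
Profit = 22391.0452 - 15350.1749 = 7040.8704

7040.8704 $


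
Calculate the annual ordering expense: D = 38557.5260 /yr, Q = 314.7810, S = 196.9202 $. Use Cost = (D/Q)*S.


Number of orders = D/Q = 122.4900
Cost = 122.4900 * 196.9202 = 24120.7561

24120.7561 $/yr


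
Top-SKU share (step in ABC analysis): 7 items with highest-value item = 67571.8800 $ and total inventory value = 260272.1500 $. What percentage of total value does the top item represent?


Top item = 67571.8800
Total = 260272.1500
Percentage = 67571.8800 / 260272.1500 * 100 = 25.9620

25.9620%


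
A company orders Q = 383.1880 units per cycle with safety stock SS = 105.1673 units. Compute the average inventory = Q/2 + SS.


Q/2 = 191.5940
Avg = 191.5940 + 105.1673 = 296.7613

296.7613 units


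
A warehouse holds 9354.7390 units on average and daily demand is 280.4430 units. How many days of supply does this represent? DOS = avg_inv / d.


DOS = 9354.7390 / 280.4430 = 33.3570

33.3570 days


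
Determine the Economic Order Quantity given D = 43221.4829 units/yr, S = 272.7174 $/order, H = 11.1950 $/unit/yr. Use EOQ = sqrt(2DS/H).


2*D*S = 2 * 43221.4829 * 272.7174 = 23574500.8813
2*D*S/H = 2105806.2422
EOQ = sqrt(2105806.2422) = 1451.1396

1451.1396 units


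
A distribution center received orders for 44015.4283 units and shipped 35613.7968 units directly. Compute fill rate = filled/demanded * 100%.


FR = 35613.7968 / 44015.4283 * 100 = 80.9121

80.9121%


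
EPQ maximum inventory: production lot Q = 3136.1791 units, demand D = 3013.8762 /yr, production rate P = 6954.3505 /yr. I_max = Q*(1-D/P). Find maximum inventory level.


D/P = 0.4334
1 - D/P = 0.5666
I_max = 3136.1791 * 0.5666 = 1777.0219

1777.0219 units


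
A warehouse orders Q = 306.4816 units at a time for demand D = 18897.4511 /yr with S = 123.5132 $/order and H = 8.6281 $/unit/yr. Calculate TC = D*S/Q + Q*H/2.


Ordering cost = D*S/Q = 7615.7416
Holding cost = Q*H/2 = 1322.1769
TC = 7615.7416 + 1322.1769 = 8937.9185

8937.9185 $/yr


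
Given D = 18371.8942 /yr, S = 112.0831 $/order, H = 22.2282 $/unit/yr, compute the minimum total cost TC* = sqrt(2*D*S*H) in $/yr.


2*D*S*H = 91543678.8409
TC* = sqrt(91543678.8409) = 9567.8461

9567.8461 $/yr


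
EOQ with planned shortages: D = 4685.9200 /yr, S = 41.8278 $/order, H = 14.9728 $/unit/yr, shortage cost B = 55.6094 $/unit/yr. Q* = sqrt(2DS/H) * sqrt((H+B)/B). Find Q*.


sqrt(2DS/H) = 161.8056
sqrt((H+B)/B) = 1.1266
Q* = 161.8056 * 1.1266 = 182.2917

182.2917 units


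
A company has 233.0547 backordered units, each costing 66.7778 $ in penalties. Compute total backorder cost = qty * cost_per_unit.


Total = 233.0547 * 66.7778 = 15562.8801

15562.8801 $


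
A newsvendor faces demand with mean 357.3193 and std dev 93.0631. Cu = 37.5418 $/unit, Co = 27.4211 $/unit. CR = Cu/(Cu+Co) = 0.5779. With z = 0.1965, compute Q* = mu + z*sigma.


CR = Cu/(Cu+Co) = 37.5418/(37.5418+27.4211) = 0.5779
z = 0.1965
Q* = 357.3193 + 0.1965 * 93.0631 = 375.6062

375.6062 units


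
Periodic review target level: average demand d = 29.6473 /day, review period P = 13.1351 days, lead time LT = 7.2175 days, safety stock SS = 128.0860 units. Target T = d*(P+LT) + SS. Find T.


P + LT = 20.3526
d*(P+LT) = 29.6473 * 20.3526 = 603.3996
T = 603.3996 + 128.0860 = 731.4856

731.4856 units


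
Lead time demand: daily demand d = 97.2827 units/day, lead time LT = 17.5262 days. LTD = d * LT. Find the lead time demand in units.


LTD = 97.2827 * 17.5262 = 1704.9961

1704.9961 units


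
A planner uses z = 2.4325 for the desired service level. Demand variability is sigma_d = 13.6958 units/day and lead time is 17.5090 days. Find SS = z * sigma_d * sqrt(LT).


sqrt(LT) = sqrt(17.5090) = 4.1844
SS = 2.4325 * 13.6958 * 4.1844 = 139.4026

139.4026 units


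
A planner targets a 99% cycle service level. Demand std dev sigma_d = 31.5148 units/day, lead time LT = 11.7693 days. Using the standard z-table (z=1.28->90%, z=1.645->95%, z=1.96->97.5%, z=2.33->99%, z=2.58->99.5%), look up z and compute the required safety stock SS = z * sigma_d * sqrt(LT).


From the table, SL = 99% corresponds to z = 2.33
sqrt(LT) = sqrt(11.7693) = 3.4306
SS = 2.33 * 31.5148 * 3.4306 = 251.9102

251.9102 units


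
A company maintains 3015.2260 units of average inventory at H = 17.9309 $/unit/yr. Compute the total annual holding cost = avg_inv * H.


Cost = 3015.2260 * 17.9309 = 54065.7159

54065.7159 $/yr


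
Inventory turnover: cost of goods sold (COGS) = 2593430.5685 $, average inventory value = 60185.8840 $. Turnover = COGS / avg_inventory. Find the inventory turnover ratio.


Turnover = 2593430.5685 / 60185.8840 = 43.0903

43.0903


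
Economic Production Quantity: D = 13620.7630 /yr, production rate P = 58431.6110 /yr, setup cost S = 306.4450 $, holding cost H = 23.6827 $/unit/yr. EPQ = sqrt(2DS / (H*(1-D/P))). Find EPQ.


1 - D/P = 1 - 0.2331 = 0.7669
H*(1-D/P) = 18.1621
2DS = 8348029.4351
EPQ = sqrt(459639.6188) = 677.9673

677.9673 units


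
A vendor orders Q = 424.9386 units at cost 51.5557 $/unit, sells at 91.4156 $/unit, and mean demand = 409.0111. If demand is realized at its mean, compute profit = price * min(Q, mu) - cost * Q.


Sales at mu = min(424.9386, 409.0111) = 409.0111
Revenue = 91.4156 * 409.0111 = 37389.9951
Total cost = 51.5557 * 424.9386 = 21908.0070
Profit = 37389.9951 - 21908.0070 = 15481.9881

15481.9881 $
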